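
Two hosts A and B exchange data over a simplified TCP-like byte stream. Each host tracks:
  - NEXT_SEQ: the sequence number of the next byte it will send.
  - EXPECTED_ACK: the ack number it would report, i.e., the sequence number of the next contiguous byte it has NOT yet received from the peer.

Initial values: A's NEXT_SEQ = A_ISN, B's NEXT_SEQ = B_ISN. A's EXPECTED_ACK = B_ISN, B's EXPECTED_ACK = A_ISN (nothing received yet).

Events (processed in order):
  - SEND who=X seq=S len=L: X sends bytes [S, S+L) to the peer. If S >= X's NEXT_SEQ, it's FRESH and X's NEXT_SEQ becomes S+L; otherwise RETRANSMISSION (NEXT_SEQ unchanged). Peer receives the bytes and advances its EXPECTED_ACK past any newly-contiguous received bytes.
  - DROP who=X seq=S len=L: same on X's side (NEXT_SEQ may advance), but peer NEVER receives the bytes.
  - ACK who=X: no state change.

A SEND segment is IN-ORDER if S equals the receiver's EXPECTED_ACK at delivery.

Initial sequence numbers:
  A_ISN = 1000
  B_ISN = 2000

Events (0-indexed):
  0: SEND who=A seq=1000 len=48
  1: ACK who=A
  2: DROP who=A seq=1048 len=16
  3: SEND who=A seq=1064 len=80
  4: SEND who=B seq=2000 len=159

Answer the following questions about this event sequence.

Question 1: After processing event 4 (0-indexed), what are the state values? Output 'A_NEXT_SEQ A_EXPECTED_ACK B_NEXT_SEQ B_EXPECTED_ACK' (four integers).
After event 0: A_seq=1048 A_ack=2000 B_seq=2000 B_ack=1048
After event 1: A_seq=1048 A_ack=2000 B_seq=2000 B_ack=1048
After event 2: A_seq=1064 A_ack=2000 B_seq=2000 B_ack=1048
After event 3: A_seq=1144 A_ack=2000 B_seq=2000 B_ack=1048
After event 4: A_seq=1144 A_ack=2159 B_seq=2159 B_ack=1048

1144 2159 2159 1048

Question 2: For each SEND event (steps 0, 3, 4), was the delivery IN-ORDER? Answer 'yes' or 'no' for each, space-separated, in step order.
Answer: yes no yes

Derivation:
Step 0: SEND seq=1000 -> in-order
Step 3: SEND seq=1064 -> out-of-order
Step 4: SEND seq=2000 -> in-order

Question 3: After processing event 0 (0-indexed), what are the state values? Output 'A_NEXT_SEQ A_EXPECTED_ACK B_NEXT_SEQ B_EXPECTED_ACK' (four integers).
After event 0: A_seq=1048 A_ack=2000 B_seq=2000 B_ack=1048

1048 2000 2000 1048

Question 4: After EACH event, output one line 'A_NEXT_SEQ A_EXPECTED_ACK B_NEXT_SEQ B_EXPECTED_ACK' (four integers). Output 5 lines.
1048 2000 2000 1048
1048 2000 2000 1048
1064 2000 2000 1048
1144 2000 2000 1048
1144 2159 2159 1048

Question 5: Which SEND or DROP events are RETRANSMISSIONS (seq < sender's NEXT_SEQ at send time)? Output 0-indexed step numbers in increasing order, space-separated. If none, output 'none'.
Answer: none

Derivation:
Step 0: SEND seq=1000 -> fresh
Step 2: DROP seq=1048 -> fresh
Step 3: SEND seq=1064 -> fresh
Step 4: SEND seq=2000 -> fresh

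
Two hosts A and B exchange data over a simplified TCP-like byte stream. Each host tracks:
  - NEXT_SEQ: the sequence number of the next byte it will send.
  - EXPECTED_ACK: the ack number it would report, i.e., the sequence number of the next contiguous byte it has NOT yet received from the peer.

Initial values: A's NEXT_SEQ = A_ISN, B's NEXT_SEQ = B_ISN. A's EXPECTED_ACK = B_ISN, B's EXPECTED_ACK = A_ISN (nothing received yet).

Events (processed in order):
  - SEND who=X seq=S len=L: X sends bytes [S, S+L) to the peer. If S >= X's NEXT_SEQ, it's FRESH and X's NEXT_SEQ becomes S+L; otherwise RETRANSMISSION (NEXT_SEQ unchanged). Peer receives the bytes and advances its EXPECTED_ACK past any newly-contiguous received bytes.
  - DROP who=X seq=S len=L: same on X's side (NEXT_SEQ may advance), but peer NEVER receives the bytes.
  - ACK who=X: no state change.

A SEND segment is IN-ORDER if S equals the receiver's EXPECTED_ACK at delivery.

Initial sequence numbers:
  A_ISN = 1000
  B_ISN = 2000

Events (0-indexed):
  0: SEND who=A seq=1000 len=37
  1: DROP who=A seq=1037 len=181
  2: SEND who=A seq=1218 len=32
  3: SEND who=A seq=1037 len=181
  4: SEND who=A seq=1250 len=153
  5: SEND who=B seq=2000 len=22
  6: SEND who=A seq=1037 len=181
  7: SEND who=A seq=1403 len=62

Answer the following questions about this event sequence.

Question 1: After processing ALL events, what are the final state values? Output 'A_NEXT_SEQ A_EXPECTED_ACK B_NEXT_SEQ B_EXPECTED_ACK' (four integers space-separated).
After event 0: A_seq=1037 A_ack=2000 B_seq=2000 B_ack=1037
After event 1: A_seq=1218 A_ack=2000 B_seq=2000 B_ack=1037
After event 2: A_seq=1250 A_ack=2000 B_seq=2000 B_ack=1037
After event 3: A_seq=1250 A_ack=2000 B_seq=2000 B_ack=1250
After event 4: A_seq=1403 A_ack=2000 B_seq=2000 B_ack=1403
After event 5: A_seq=1403 A_ack=2022 B_seq=2022 B_ack=1403
After event 6: A_seq=1403 A_ack=2022 B_seq=2022 B_ack=1403
After event 7: A_seq=1465 A_ack=2022 B_seq=2022 B_ack=1465

Answer: 1465 2022 2022 1465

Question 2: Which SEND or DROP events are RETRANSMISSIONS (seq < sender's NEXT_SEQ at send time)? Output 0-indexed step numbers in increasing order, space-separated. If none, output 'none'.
Answer: 3 6

Derivation:
Step 0: SEND seq=1000 -> fresh
Step 1: DROP seq=1037 -> fresh
Step 2: SEND seq=1218 -> fresh
Step 3: SEND seq=1037 -> retransmit
Step 4: SEND seq=1250 -> fresh
Step 5: SEND seq=2000 -> fresh
Step 6: SEND seq=1037 -> retransmit
Step 7: SEND seq=1403 -> fresh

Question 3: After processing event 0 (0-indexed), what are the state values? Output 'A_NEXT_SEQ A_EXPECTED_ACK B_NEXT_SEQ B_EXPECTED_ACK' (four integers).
After event 0: A_seq=1037 A_ack=2000 B_seq=2000 B_ack=1037

1037 2000 2000 1037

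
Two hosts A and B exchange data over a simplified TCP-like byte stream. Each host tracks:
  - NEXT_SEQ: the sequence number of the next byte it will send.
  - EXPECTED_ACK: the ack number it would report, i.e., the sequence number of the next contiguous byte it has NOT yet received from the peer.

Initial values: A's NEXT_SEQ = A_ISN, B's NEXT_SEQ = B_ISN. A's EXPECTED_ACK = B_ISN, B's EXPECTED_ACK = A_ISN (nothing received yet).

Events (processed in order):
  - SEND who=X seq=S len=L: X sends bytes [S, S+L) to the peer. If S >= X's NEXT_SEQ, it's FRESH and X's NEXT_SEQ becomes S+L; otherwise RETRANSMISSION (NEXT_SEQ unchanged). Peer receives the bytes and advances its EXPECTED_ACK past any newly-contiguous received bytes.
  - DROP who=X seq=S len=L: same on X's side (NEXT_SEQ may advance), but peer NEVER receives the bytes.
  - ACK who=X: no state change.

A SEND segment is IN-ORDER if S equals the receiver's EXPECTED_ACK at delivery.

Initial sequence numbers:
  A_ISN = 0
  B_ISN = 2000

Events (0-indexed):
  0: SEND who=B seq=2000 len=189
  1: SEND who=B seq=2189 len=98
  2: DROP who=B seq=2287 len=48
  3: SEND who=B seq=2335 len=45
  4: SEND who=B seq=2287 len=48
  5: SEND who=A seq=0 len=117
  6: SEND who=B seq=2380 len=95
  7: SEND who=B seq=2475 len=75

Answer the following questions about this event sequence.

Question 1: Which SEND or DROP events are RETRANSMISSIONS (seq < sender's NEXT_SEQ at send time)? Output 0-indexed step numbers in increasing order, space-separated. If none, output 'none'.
Step 0: SEND seq=2000 -> fresh
Step 1: SEND seq=2189 -> fresh
Step 2: DROP seq=2287 -> fresh
Step 3: SEND seq=2335 -> fresh
Step 4: SEND seq=2287 -> retransmit
Step 5: SEND seq=0 -> fresh
Step 6: SEND seq=2380 -> fresh
Step 7: SEND seq=2475 -> fresh

Answer: 4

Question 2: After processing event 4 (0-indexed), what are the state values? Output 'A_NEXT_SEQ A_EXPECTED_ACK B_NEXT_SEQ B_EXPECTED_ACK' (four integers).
After event 0: A_seq=0 A_ack=2189 B_seq=2189 B_ack=0
After event 1: A_seq=0 A_ack=2287 B_seq=2287 B_ack=0
After event 2: A_seq=0 A_ack=2287 B_seq=2335 B_ack=0
After event 3: A_seq=0 A_ack=2287 B_seq=2380 B_ack=0
After event 4: A_seq=0 A_ack=2380 B_seq=2380 B_ack=0

0 2380 2380 0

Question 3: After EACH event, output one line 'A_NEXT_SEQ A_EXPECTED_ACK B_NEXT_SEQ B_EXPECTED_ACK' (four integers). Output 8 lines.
0 2189 2189 0
0 2287 2287 0
0 2287 2335 0
0 2287 2380 0
0 2380 2380 0
117 2380 2380 117
117 2475 2475 117
117 2550 2550 117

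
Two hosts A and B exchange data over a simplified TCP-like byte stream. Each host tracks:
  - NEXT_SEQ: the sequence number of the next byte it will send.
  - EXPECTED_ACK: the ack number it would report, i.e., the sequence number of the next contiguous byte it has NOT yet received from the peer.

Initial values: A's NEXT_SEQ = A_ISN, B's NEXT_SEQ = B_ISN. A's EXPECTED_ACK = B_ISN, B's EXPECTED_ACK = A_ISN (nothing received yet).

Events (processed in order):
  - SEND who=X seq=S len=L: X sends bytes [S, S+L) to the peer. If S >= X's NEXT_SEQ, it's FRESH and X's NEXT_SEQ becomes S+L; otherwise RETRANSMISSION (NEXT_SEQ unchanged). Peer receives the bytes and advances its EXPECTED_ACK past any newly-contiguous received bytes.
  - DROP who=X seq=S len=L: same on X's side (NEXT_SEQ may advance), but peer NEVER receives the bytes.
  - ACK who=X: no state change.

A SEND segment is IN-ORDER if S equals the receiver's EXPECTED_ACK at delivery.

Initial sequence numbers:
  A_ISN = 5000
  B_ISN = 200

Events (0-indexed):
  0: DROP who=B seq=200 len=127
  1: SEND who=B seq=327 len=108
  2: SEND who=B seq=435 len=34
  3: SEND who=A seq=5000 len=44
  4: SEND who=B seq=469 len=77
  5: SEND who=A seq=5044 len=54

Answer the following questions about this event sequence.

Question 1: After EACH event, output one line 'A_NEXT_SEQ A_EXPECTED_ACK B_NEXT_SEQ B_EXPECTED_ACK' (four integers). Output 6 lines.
5000 200 327 5000
5000 200 435 5000
5000 200 469 5000
5044 200 469 5044
5044 200 546 5044
5098 200 546 5098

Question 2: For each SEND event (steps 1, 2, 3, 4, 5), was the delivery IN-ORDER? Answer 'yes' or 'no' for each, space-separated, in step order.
Step 1: SEND seq=327 -> out-of-order
Step 2: SEND seq=435 -> out-of-order
Step 3: SEND seq=5000 -> in-order
Step 4: SEND seq=469 -> out-of-order
Step 5: SEND seq=5044 -> in-order

Answer: no no yes no yes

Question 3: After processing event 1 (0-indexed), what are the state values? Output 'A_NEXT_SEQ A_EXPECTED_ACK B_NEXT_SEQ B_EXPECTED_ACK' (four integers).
After event 0: A_seq=5000 A_ack=200 B_seq=327 B_ack=5000
After event 1: A_seq=5000 A_ack=200 B_seq=435 B_ack=5000

5000 200 435 5000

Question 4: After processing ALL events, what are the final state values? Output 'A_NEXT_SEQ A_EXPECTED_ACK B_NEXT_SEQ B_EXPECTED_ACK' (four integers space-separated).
After event 0: A_seq=5000 A_ack=200 B_seq=327 B_ack=5000
After event 1: A_seq=5000 A_ack=200 B_seq=435 B_ack=5000
After event 2: A_seq=5000 A_ack=200 B_seq=469 B_ack=5000
After event 3: A_seq=5044 A_ack=200 B_seq=469 B_ack=5044
After event 4: A_seq=5044 A_ack=200 B_seq=546 B_ack=5044
After event 5: A_seq=5098 A_ack=200 B_seq=546 B_ack=5098

Answer: 5098 200 546 5098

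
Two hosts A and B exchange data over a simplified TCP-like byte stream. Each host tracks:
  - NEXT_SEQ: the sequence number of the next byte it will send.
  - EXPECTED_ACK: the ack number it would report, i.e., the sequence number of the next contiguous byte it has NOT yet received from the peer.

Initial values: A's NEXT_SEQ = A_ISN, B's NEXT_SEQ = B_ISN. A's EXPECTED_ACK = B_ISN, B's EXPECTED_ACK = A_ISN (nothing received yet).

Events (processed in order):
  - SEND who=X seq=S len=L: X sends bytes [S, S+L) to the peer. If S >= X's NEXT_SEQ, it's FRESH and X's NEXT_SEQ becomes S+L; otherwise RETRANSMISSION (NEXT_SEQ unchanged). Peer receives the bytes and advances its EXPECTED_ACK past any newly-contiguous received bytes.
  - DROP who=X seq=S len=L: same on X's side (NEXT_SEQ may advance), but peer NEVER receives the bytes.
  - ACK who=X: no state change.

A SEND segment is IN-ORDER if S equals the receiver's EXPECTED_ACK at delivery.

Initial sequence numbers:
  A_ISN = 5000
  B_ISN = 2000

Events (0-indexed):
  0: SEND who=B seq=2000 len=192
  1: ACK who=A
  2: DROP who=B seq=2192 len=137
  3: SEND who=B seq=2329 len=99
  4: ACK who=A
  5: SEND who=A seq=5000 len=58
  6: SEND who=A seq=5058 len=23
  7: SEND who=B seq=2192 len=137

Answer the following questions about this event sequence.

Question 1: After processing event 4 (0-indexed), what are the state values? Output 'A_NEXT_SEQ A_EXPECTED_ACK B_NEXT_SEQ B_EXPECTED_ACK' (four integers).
After event 0: A_seq=5000 A_ack=2192 B_seq=2192 B_ack=5000
After event 1: A_seq=5000 A_ack=2192 B_seq=2192 B_ack=5000
After event 2: A_seq=5000 A_ack=2192 B_seq=2329 B_ack=5000
After event 3: A_seq=5000 A_ack=2192 B_seq=2428 B_ack=5000
After event 4: A_seq=5000 A_ack=2192 B_seq=2428 B_ack=5000

5000 2192 2428 5000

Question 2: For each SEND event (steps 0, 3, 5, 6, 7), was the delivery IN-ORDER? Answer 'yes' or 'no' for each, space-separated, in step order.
Step 0: SEND seq=2000 -> in-order
Step 3: SEND seq=2329 -> out-of-order
Step 5: SEND seq=5000 -> in-order
Step 6: SEND seq=5058 -> in-order
Step 7: SEND seq=2192 -> in-order

Answer: yes no yes yes yes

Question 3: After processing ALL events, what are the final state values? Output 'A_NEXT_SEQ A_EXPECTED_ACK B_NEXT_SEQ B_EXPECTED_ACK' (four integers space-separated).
Answer: 5081 2428 2428 5081

Derivation:
After event 0: A_seq=5000 A_ack=2192 B_seq=2192 B_ack=5000
After event 1: A_seq=5000 A_ack=2192 B_seq=2192 B_ack=5000
After event 2: A_seq=5000 A_ack=2192 B_seq=2329 B_ack=5000
After event 3: A_seq=5000 A_ack=2192 B_seq=2428 B_ack=5000
After event 4: A_seq=5000 A_ack=2192 B_seq=2428 B_ack=5000
After event 5: A_seq=5058 A_ack=2192 B_seq=2428 B_ack=5058
After event 6: A_seq=5081 A_ack=2192 B_seq=2428 B_ack=5081
After event 7: A_seq=5081 A_ack=2428 B_seq=2428 B_ack=5081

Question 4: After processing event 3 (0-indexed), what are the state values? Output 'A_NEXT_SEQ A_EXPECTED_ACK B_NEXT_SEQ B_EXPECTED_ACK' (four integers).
After event 0: A_seq=5000 A_ack=2192 B_seq=2192 B_ack=5000
After event 1: A_seq=5000 A_ack=2192 B_seq=2192 B_ack=5000
After event 2: A_seq=5000 A_ack=2192 B_seq=2329 B_ack=5000
After event 3: A_seq=5000 A_ack=2192 B_seq=2428 B_ack=5000

5000 2192 2428 5000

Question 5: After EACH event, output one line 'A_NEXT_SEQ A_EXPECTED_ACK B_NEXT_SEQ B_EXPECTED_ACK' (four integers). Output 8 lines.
5000 2192 2192 5000
5000 2192 2192 5000
5000 2192 2329 5000
5000 2192 2428 5000
5000 2192 2428 5000
5058 2192 2428 5058
5081 2192 2428 5081
5081 2428 2428 5081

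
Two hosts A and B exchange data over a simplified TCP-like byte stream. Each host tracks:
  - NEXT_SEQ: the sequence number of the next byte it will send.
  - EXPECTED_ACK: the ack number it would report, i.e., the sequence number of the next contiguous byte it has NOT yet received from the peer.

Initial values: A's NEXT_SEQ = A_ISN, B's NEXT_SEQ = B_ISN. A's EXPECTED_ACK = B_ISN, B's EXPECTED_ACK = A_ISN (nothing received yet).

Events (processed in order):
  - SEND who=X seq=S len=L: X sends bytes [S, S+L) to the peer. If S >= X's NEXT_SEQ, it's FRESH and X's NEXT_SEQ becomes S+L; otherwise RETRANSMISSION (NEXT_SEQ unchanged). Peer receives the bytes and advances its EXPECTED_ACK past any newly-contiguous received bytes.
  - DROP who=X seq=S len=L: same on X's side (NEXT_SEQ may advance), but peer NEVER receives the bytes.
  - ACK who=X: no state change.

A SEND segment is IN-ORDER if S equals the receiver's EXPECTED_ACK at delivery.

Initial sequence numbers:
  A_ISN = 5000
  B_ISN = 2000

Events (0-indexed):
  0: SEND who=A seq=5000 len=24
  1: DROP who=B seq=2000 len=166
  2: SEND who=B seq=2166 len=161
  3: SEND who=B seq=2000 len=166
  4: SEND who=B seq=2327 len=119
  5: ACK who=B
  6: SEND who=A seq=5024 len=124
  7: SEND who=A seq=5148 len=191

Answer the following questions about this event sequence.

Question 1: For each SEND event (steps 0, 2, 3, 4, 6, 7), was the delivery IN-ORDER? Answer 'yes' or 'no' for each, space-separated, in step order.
Step 0: SEND seq=5000 -> in-order
Step 2: SEND seq=2166 -> out-of-order
Step 3: SEND seq=2000 -> in-order
Step 4: SEND seq=2327 -> in-order
Step 6: SEND seq=5024 -> in-order
Step 7: SEND seq=5148 -> in-order

Answer: yes no yes yes yes yes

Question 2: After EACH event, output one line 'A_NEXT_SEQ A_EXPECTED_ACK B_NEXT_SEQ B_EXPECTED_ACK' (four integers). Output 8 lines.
5024 2000 2000 5024
5024 2000 2166 5024
5024 2000 2327 5024
5024 2327 2327 5024
5024 2446 2446 5024
5024 2446 2446 5024
5148 2446 2446 5148
5339 2446 2446 5339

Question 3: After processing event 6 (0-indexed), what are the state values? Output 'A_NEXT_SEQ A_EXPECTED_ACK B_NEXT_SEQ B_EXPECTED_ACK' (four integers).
After event 0: A_seq=5024 A_ack=2000 B_seq=2000 B_ack=5024
After event 1: A_seq=5024 A_ack=2000 B_seq=2166 B_ack=5024
After event 2: A_seq=5024 A_ack=2000 B_seq=2327 B_ack=5024
After event 3: A_seq=5024 A_ack=2327 B_seq=2327 B_ack=5024
After event 4: A_seq=5024 A_ack=2446 B_seq=2446 B_ack=5024
After event 5: A_seq=5024 A_ack=2446 B_seq=2446 B_ack=5024
After event 6: A_seq=5148 A_ack=2446 B_seq=2446 B_ack=5148

5148 2446 2446 5148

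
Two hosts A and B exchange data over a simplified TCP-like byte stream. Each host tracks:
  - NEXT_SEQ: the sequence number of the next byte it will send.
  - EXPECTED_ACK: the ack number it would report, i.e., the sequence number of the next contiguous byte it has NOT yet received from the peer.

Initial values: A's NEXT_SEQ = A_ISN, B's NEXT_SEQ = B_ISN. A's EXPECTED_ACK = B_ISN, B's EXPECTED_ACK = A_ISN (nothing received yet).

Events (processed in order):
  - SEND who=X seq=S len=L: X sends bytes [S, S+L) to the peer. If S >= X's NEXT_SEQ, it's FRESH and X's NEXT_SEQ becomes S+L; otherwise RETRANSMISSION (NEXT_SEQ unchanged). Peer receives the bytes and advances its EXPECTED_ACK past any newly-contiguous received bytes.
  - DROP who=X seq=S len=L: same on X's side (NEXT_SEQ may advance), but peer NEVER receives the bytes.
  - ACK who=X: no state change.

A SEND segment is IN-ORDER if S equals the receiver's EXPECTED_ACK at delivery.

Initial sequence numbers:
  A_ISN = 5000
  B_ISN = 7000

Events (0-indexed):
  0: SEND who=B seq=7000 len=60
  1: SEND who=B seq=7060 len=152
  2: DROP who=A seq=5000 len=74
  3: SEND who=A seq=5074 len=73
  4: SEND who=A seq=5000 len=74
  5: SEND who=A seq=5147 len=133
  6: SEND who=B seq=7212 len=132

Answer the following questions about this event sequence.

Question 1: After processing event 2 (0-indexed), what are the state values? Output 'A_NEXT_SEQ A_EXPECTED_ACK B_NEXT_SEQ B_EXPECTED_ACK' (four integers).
After event 0: A_seq=5000 A_ack=7060 B_seq=7060 B_ack=5000
After event 1: A_seq=5000 A_ack=7212 B_seq=7212 B_ack=5000
After event 2: A_seq=5074 A_ack=7212 B_seq=7212 B_ack=5000

5074 7212 7212 5000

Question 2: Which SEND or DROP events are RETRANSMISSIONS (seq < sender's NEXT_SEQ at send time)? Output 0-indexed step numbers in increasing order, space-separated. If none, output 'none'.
Step 0: SEND seq=7000 -> fresh
Step 1: SEND seq=7060 -> fresh
Step 2: DROP seq=5000 -> fresh
Step 3: SEND seq=5074 -> fresh
Step 4: SEND seq=5000 -> retransmit
Step 5: SEND seq=5147 -> fresh
Step 6: SEND seq=7212 -> fresh

Answer: 4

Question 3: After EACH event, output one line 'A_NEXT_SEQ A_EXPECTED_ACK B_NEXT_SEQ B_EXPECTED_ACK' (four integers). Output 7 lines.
5000 7060 7060 5000
5000 7212 7212 5000
5074 7212 7212 5000
5147 7212 7212 5000
5147 7212 7212 5147
5280 7212 7212 5280
5280 7344 7344 5280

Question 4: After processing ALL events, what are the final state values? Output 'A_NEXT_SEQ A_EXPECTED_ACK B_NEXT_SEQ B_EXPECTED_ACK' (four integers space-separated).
After event 0: A_seq=5000 A_ack=7060 B_seq=7060 B_ack=5000
After event 1: A_seq=5000 A_ack=7212 B_seq=7212 B_ack=5000
After event 2: A_seq=5074 A_ack=7212 B_seq=7212 B_ack=5000
After event 3: A_seq=5147 A_ack=7212 B_seq=7212 B_ack=5000
After event 4: A_seq=5147 A_ack=7212 B_seq=7212 B_ack=5147
After event 5: A_seq=5280 A_ack=7212 B_seq=7212 B_ack=5280
After event 6: A_seq=5280 A_ack=7344 B_seq=7344 B_ack=5280

Answer: 5280 7344 7344 5280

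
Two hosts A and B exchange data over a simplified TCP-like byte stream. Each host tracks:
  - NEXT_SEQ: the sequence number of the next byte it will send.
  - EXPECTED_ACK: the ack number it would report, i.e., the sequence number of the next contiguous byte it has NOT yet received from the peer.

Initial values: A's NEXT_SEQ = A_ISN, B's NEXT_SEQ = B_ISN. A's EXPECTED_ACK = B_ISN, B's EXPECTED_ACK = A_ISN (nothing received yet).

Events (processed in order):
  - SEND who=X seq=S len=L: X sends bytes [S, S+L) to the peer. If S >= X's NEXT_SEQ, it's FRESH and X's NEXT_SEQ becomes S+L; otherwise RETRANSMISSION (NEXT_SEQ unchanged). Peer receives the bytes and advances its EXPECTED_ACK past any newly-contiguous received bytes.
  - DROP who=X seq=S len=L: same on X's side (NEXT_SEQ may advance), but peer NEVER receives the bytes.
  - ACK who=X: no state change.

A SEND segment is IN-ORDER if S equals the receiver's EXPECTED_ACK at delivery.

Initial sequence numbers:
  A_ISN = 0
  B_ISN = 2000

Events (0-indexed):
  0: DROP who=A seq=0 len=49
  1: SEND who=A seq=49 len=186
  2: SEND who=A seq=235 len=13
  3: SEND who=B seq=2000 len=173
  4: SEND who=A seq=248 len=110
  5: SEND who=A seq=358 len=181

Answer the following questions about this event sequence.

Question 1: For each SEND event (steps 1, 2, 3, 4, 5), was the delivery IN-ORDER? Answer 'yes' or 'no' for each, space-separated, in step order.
Answer: no no yes no no

Derivation:
Step 1: SEND seq=49 -> out-of-order
Step 2: SEND seq=235 -> out-of-order
Step 3: SEND seq=2000 -> in-order
Step 4: SEND seq=248 -> out-of-order
Step 5: SEND seq=358 -> out-of-order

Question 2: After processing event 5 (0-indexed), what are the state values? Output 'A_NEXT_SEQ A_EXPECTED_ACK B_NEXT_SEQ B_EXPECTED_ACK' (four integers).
After event 0: A_seq=49 A_ack=2000 B_seq=2000 B_ack=0
After event 1: A_seq=235 A_ack=2000 B_seq=2000 B_ack=0
After event 2: A_seq=248 A_ack=2000 B_seq=2000 B_ack=0
After event 3: A_seq=248 A_ack=2173 B_seq=2173 B_ack=0
After event 4: A_seq=358 A_ack=2173 B_seq=2173 B_ack=0
After event 5: A_seq=539 A_ack=2173 B_seq=2173 B_ack=0

539 2173 2173 0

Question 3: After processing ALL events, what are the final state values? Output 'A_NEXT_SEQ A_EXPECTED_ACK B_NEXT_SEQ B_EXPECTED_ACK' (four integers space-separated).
After event 0: A_seq=49 A_ack=2000 B_seq=2000 B_ack=0
After event 1: A_seq=235 A_ack=2000 B_seq=2000 B_ack=0
After event 2: A_seq=248 A_ack=2000 B_seq=2000 B_ack=0
After event 3: A_seq=248 A_ack=2173 B_seq=2173 B_ack=0
After event 4: A_seq=358 A_ack=2173 B_seq=2173 B_ack=0
After event 5: A_seq=539 A_ack=2173 B_seq=2173 B_ack=0

Answer: 539 2173 2173 0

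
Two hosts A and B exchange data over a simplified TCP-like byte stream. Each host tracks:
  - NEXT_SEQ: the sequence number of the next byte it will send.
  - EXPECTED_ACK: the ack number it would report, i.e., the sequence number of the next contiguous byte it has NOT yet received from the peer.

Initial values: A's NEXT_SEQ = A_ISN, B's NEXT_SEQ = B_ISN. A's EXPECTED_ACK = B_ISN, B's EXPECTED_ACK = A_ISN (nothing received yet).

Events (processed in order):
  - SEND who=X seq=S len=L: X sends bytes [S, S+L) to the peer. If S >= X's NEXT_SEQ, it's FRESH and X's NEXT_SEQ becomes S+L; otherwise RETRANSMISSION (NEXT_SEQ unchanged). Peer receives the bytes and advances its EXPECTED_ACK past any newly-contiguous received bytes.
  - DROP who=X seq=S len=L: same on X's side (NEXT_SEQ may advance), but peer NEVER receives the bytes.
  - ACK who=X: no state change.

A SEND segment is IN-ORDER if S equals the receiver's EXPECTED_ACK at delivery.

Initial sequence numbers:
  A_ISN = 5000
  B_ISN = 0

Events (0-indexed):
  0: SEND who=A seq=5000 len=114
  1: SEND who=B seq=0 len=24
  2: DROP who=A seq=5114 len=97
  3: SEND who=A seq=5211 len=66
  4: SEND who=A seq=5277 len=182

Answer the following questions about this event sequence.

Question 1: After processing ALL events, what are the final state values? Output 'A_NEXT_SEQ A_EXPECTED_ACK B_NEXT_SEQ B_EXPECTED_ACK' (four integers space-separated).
Answer: 5459 24 24 5114

Derivation:
After event 0: A_seq=5114 A_ack=0 B_seq=0 B_ack=5114
After event 1: A_seq=5114 A_ack=24 B_seq=24 B_ack=5114
After event 2: A_seq=5211 A_ack=24 B_seq=24 B_ack=5114
After event 3: A_seq=5277 A_ack=24 B_seq=24 B_ack=5114
After event 4: A_seq=5459 A_ack=24 B_seq=24 B_ack=5114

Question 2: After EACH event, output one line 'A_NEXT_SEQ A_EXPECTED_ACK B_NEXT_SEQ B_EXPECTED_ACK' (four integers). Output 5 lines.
5114 0 0 5114
5114 24 24 5114
5211 24 24 5114
5277 24 24 5114
5459 24 24 5114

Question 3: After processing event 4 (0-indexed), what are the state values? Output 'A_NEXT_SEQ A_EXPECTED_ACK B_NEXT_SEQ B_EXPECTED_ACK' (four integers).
After event 0: A_seq=5114 A_ack=0 B_seq=0 B_ack=5114
After event 1: A_seq=5114 A_ack=24 B_seq=24 B_ack=5114
After event 2: A_seq=5211 A_ack=24 B_seq=24 B_ack=5114
After event 3: A_seq=5277 A_ack=24 B_seq=24 B_ack=5114
After event 4: A_seq=5459 A_ack=24 B_seq=24 B_ack=5114

5459 24 24 5114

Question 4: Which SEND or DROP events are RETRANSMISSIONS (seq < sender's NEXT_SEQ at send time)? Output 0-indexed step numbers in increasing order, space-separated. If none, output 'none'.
Step 0: SEND seq=5000 -> fresh
Step 1: SEND seq=0 -> fresh
Step 2: DROP seq=5114 -> fresh
Step 3: SEND seq=5211 -> fresh
Step 4: SEND seq=5277 -> fresh

Answer: none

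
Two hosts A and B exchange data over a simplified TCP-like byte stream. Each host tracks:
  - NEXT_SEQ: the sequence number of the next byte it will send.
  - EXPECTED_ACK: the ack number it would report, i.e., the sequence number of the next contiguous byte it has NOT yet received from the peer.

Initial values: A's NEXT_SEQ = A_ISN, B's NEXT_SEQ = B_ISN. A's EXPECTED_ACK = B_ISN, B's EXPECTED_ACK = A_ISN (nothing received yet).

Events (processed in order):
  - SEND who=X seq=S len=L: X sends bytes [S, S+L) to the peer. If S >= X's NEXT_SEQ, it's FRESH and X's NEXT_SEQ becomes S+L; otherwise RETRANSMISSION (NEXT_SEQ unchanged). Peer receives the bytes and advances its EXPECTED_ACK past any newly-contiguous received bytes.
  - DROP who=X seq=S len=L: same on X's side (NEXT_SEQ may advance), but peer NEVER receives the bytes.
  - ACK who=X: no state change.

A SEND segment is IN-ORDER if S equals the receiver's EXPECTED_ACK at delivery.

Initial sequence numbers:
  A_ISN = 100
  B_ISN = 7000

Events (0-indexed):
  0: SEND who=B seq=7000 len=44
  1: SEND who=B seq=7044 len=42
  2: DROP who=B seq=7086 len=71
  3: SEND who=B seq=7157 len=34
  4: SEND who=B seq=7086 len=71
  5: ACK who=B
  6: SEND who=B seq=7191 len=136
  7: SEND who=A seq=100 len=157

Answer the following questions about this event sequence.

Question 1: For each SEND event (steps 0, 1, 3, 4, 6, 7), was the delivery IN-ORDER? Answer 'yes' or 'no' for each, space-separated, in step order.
Step 0: SEND seq=7000 -> in-order
Step 1: SEND seq=7044 -> in-order
Step 3: SEND seq=7157 -> out-of-order
Step 4: SEND seq=7086 -> in-order
Step 6: SEND seq=7191 -> in-order
Step 7: SEND seq=100 -> in-order

Answer: yes yes no yes yes yes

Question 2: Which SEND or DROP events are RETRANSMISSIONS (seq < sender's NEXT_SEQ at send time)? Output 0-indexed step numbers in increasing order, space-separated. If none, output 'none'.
Step 0: SEND seq=7000 -> fresh
Step 1: SEND seq=7044 -> fresh
Step 2: DROP seq=7086 -> fresh
Step 3: SEND seq=7157 -> fresh
Step 4: SEND seq=7086 -> retransmit
Step 6: SEND seq=7191 -> fresh
Step 7: SEND seq=100 -> fresh

Answer: 4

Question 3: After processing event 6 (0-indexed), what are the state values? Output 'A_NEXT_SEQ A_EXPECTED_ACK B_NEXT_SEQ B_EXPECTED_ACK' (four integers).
After event 0: A_seq=100 A_ack=7044 B_seq=7044 B_ack=100
After event 1: A_seq=100 A_ack=7086 B_seq=7086 B_ack=100
After event 2: A_seq=100 A_ack=7086 B_seq=7157 B_ack=100
After event 3: A_seq=100 A_ack=7086 B_seq=7191 B_ack=100
After event 4: A_seq=100 A_ack=7191 B_seq=7191 B_ack=100
After event 5: A_seq=100 A_ack=7191 B_seq=7191 B_ack=100
After event 6: A_seq=100 A_ack=7327 B_seq=7327 B_ack=100

100 7327 7327 100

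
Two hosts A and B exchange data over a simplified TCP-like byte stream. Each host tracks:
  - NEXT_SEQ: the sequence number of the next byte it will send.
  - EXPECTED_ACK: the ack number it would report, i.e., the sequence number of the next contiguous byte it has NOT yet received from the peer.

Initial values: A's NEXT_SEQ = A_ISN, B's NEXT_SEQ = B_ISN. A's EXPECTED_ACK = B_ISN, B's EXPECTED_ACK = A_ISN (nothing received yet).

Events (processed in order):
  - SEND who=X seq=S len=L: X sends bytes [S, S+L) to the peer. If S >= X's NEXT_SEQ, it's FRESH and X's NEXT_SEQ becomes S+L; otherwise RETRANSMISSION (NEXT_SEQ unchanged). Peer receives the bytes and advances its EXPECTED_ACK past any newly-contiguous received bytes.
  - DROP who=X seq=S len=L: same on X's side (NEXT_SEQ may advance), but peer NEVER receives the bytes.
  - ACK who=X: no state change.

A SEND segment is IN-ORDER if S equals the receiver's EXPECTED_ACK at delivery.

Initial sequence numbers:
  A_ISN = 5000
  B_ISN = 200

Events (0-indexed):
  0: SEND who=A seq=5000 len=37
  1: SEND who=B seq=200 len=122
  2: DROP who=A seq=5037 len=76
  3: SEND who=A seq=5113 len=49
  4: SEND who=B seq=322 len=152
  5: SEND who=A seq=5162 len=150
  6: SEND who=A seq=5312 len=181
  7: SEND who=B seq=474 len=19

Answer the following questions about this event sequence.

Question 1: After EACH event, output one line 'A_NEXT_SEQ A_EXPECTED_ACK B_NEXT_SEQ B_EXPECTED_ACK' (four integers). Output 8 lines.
5037 200 200 5037
5037 322 322 5037
5113 322 322 5037
5162 322 322 5037
5162 474 474 5037
5312 474 474 5037
5493 474 474 5037
5493 493 493 5037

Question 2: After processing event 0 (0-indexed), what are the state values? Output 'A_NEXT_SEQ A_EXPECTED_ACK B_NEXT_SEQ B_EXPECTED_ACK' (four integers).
After event 0: A_seq=5037 A_ack=200 B_seq=200 B_ack=5037

5037 200 200 5037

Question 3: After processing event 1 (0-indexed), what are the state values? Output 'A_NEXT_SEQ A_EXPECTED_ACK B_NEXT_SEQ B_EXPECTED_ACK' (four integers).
After event 0: A_seq=5037 A_ack=200 B_seq=200 B_ack=5037
After event 1: A_seq=5037 A_ack=322 B_seq=322 B_ack=5037

5037 322 322 5037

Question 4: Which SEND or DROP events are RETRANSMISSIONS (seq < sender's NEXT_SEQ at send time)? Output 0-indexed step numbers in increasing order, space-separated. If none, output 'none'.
Answer: none

Derivation:
Step 0: SEND seq=5000 -> fresh
Step 1: SEND seq=200 -> fresh
Step 2: DROP seq=5037 -> fresh
Step 3: SEND seq=5113 -> fresh
Step 4: SEND seq=322 -> fresh
Step 5: SEND seq=5162 -> fresh
Step 6: SEND seq=5312 -> fresh
Step 7: SEND seq=474 -> fresh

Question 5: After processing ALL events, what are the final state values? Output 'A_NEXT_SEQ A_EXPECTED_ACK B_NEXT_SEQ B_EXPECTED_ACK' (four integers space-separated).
Answer: 5493 493 493 5037

Derivation:
After event 0: A_seq=5037 A_ack=200 B_seq=200 B_ack=5037
After event 1: A_seq=5037 A_ack=322 B_seq=322 B_ack=5037
After event 2: A_seq=5113 A_ack=322 B_seq=322 B_ack=5037
After event 3: A_seq=5162 A_ack=322 B_seq=322 B_ack=5037
After event 4: A_seq=5162 A_ack=474 B_seq=474 B_ack=5037
After event 5: A_seq=5312 A_ack=474 B_seq=474 B_ack=5037
After event 6: A_seq=5493 A_ack=474 B_seq=474 B_ack=5037
After event 7: A_seq=5493 A_ack=493 B_seq=493 B_ack=5037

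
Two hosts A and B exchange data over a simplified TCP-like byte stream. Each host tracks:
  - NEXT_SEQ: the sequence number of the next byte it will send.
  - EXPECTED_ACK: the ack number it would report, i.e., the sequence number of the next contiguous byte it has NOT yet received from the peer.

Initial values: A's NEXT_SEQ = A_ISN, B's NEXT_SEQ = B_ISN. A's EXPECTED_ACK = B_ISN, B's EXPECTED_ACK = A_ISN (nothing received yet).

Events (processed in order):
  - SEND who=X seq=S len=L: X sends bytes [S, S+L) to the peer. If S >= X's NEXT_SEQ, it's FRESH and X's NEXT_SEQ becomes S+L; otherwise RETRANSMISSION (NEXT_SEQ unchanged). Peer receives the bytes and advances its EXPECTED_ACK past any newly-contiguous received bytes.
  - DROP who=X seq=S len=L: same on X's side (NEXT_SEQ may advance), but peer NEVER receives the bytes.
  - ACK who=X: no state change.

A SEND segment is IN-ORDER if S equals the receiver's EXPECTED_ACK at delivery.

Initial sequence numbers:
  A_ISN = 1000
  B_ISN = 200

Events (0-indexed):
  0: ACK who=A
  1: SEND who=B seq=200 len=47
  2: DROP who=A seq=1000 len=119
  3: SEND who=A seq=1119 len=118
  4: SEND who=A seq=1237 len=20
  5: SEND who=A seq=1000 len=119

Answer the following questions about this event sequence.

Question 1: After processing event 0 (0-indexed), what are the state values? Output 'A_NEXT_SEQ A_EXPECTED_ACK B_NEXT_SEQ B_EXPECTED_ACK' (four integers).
After event 0: A_seq=1000 A_ack=200 B_seq=200 B_ack=1000

1000 200 200 1000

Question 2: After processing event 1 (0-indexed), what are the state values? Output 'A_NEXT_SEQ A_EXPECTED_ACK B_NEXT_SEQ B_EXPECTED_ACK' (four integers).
After event 0: A_seq=1000 A_ack=200 B_seq=200 B_ack=1000
After event 1: A_seq=1000 A_ack=247 B_seq=247 B_ack=1000

1000 247 247 1000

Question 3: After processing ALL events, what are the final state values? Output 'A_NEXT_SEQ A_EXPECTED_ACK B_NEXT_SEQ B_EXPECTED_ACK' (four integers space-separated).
Answer: 1257 247 247 1257

Derivation:
After event 0: A_seq=1000 A_ack=200 B_seq=200 B_ack=1000
After event 1: A_seq=1000 A_ack=247 B_seq=247 B_ack=1000
After event 2: A_seq=1119 A_ack=247 B_seq=247 B_ack=1000
After event 3: A_seq=1237 A_ack=247 B_seq=247 B_ack=1000
After event 4: A_seq=1257 A_ack=247 B_seq=247 B_ack=1000
After event 5: A_seq=1257 A_ack=247 B_seq=247 B_ack=1257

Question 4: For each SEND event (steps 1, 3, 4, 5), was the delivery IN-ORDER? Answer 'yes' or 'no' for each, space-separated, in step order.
Step 1: SEND seq=200 -> in-order
Step 3: SEND seq=1119 -> out-of-order
Step 4: SEND seq=1237 -> out-of-order
Step 5: SEND seq=1000 -> in-order

Answer: yes no no yes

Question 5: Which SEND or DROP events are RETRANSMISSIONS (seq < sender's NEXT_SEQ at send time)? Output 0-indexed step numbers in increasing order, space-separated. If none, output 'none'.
Answer: 5

Derivation:
Step 1: SEND seq=200 -> fresh
Step 2: DROP seq=1000 -> fresh
Step 3: SEND seq=1119 -> fresh
Step 4: SEND seq=1237 -> fresh
Step 5: SEND seq=1000 -> retransmit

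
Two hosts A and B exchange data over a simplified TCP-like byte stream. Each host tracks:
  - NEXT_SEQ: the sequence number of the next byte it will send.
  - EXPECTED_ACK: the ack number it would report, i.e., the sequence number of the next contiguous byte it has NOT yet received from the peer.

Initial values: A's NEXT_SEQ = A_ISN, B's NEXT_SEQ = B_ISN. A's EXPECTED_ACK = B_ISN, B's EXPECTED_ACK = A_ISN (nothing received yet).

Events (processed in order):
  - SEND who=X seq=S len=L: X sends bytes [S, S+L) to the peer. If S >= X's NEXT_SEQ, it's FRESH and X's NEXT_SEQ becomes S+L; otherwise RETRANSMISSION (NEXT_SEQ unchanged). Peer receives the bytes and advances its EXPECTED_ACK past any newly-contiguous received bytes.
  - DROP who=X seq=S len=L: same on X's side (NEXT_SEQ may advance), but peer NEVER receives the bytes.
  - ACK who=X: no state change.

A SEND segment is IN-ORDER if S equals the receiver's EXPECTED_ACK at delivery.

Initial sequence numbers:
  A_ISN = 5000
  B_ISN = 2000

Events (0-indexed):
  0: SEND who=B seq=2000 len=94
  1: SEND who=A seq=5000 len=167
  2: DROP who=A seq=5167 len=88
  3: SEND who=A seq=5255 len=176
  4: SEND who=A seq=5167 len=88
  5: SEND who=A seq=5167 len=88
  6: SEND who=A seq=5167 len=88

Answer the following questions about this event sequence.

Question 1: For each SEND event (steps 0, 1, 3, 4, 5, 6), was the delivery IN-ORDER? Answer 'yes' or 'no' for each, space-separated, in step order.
Answer: yes yes no yes no no

Derivation:
Step 0: SEND seq=2000 -> in-order
Step 1: SEND seq=5000 -> in-order
Step 3: SEND seq=5255 -> out-of-order
Step 4: SEND seq=5167 -> in-order
Step 5: SEND seq=5167 -> out-of-order
Step 6: SEND seq=5167 -> out-of-order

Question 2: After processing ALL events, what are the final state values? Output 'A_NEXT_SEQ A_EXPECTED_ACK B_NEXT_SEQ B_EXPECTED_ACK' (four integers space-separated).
After event 0: A_seq=5000 A_ack=2094 B_seq=2094 B_ack=5000
After event 1: A_seq=5167 A_ack=2094 B_seq=2094 B_ack=5167
After event 2: A_seq=5255 A_ack=2094 B_seq=2094 B_ack=5167
After event 3: A_seq=5431 A_ack=2094 B_seq=2094 B_ack=5167
After event 4: A_seq=5431 A_ack=2094 B_seq=2094 B_ack=5431
After event 5: A_seq=5431 A_ack=2094 B_seq=2094 B_ack=5431
After event 6: A_seq=5431 A_ack=2094 B_seq=2094 B_ack=5431

Answer: 5431 2094 2094 5431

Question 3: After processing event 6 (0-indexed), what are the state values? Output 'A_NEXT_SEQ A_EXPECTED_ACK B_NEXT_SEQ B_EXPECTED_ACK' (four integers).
After event 0: A_seq=5000 A_ack=2094 B_seq=2094 B_ack=5000
After event 1: A_seq=5167 A_ack=2094 B_seq=2094 B_ack=5167
After event 2: A_seq=5255 A_ack=2094 B_seq=2094 B_ack=5167
After event 3: A_seq=5431 A_ack=2094 B_seq=2094 B_ack=5167
After event 4: A_seq=5431 A_ack=2094 B_seq=2094 B_ack=5431
After event 5: A_seq=5431 A_ack=2094 B_seq=2094 B_ack=5431
After event 6: A_seq=5431 A_ack=2094 B_seq=2094 B_ack=5431

5431 2094 2094 5431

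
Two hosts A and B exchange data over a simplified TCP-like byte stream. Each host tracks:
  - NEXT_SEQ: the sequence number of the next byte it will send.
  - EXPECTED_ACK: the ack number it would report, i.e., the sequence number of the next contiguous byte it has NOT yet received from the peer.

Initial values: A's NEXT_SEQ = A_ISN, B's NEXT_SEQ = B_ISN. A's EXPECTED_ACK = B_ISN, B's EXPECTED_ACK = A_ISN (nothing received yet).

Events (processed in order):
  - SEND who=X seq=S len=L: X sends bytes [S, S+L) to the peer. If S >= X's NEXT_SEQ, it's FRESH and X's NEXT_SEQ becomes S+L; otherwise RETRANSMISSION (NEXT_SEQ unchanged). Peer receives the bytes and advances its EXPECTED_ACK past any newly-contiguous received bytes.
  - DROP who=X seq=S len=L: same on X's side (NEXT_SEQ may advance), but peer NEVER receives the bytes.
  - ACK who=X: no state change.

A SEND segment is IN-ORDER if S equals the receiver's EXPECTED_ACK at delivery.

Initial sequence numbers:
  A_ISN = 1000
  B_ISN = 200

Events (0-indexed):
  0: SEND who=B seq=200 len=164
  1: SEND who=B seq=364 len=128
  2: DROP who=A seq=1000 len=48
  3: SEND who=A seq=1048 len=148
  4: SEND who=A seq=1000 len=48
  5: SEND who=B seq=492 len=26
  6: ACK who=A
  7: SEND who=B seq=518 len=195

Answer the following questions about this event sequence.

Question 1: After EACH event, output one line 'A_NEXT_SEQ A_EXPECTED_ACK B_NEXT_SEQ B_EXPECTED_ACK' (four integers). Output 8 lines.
1000 364 364 1000
1000 492 492 1000
1048 492 492 1000
1196 492 492 1000
1196 492 492 1196
1196 518 518 1196
1196 518 518 1196
1196 713 713 1196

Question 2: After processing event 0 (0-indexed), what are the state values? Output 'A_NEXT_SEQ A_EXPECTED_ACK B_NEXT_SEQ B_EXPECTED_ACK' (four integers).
After event 0: A_seq=1000 A_ack=364 B_seq=364 B_ack=1000

1000 364 364 1000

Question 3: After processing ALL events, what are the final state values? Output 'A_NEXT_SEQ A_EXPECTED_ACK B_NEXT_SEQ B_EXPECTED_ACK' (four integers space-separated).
After event 0: A_seq=1000 A_ack=364 B_seq=364 B_ack=1000
After event 1: A_seq=1000 A_ack=492 B_seq=492 B_ack=1000
After event 2: A_seq=1048 A_ack=492 B_seq=492 B_ack=1000
After event 3: A_seq=1196 A_ack=492 B_seq=492 B_ack=1000
After event 4: A_seq=1196 A_ack=492 B_seq=492 B_ack=1196
After event 5: A_seq=1196 A_ack=518 B_seq=518 B_ack=1196
After event 6: A_seq=1196 A_ack=518 B_seq=518 B_ack=1196
After event 7: A_seq=1196 A_ack=713 B_seq=713 B_ack=1196

Answer: 1196 713 713 1196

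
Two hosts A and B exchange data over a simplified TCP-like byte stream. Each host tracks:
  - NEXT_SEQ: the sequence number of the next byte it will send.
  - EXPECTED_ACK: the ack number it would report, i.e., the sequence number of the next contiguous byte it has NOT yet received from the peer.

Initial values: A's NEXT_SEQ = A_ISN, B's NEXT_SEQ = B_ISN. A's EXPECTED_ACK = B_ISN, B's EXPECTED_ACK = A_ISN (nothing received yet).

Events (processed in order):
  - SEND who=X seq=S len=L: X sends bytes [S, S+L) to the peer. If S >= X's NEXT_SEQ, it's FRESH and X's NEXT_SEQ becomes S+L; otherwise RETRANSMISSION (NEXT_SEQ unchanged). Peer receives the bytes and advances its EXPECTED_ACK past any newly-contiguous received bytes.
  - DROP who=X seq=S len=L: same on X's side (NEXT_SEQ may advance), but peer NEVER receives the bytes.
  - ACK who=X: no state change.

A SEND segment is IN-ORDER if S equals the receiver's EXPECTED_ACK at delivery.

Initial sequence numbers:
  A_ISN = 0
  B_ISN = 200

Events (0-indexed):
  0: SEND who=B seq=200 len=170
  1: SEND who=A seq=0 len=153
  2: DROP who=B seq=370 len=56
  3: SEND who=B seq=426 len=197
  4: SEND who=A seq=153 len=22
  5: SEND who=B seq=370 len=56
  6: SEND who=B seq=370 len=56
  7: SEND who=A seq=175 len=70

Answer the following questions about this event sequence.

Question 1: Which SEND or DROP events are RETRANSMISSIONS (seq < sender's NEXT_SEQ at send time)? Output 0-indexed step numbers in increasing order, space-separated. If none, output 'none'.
Step 0: SEND seq=200 -> fresh
Step 1: SEND seq=0 -> fresh
Step 2: DROP seq=370 -> fresh
Step 3: SEND seq=426 -> fresh
Step 4: SEND seq=153 -> fresh
Step 5: SEND seq=370 -> retransmit
Step 6: SEND seq=370 -> retransmit
Step 7: SEND seq=175 -> fresh

Answer: 5 6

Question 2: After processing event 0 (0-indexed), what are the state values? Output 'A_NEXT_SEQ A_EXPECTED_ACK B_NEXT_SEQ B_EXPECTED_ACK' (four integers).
After event 0: A_seq=0 A_ack=370 B_seq=370 B_ack=0

0 370 370 0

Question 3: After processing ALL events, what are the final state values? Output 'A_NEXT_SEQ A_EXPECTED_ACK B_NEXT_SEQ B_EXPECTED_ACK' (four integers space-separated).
After event 0: A_seq=0 A_ack=370 B_seq=370 B_ack=0
After event 1: A_seq=153 A_ack=370 B_seq=370 B_ack=153
After event 2: A_seq=153 A_ack=370 B_seq=426 B_ack=153
After event 3: A_seq=153 A_ack=370 B_seq=623 B_ack=153
After event 4: A_seq=175 A_ack=370 B_seq=623 B_ack=175
After event 5: A_seq=175 A_ack=623 B_seq=623 B_ack=175
After event 6: A_seq=175 A_ack=623 B_seq=623 B_ack=175
After event 7: A_seq=245 A_ack=623 B_seq=623 B_ack=245

Answer: 245 623 623 245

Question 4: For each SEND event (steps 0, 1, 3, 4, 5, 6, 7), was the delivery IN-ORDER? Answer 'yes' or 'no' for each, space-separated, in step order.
Step 0: SEND seq=200 -> in-order
Step 1: SEND seq=0 -> in-order
Step 3: SEND seq=426 -> out-of-order
Step 4: SEND seq=153 -> in-order
Step 5: SEND seq=370 -> in-order
Step 6: SEND seq=370 -> out-of-order
Step 7: SEND seq=175 -> in-order

Answer: yes yes no yes yes no yes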